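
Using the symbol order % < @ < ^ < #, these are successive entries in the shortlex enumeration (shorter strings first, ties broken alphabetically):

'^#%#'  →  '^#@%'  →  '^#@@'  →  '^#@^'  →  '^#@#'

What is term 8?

Continuing the enumeration 3 steps past ^#@#: ^#@# → ^#^% → ^#^@ → (answer).

^#^^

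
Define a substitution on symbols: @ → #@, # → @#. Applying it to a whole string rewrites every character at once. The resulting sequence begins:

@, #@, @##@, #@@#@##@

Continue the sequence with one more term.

@##@#@@##@@#@##@

Expanding #@@#@##@: #→@#, @→#@, @→#@, #→@#, @→#@, #→@#, #→@#, @→#@. Concatenated: @# #@ #@ @# #@ @# @# #@.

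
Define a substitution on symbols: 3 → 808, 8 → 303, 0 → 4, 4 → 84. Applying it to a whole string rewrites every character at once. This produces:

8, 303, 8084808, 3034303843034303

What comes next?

8084808848084808303848084808848084808

Replace each of the 16 characters of 3034303843034303 in place — 808 4 808 84 808 4 808 303 84 808 4 808 84 808 4 808 — and concatenate.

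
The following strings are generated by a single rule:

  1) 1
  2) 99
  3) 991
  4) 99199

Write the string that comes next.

99199991

This is a Fibonacci-style word recurrence s(k) = s(k−1)·s(k−2): e.g. 99·1 = 991.
The next term joins 99199 and 991.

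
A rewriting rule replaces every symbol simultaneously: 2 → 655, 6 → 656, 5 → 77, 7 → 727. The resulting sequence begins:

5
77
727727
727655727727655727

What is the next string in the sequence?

φ(727655727727655727) expands symbol-by-symbol to 727 655 727 656 77 77 727 655 727 727 655 727 656 77 77 727 655 727; joining the 18 pieces gives the next term.

72765572765677777276557277276557276567777727655727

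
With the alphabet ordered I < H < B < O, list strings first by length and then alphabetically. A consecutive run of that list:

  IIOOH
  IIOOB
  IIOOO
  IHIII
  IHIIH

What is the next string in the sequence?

IHIIB

Treat IHIIH as a base-4 numeral over the given alphabet and add one, carrying through any trailing O's.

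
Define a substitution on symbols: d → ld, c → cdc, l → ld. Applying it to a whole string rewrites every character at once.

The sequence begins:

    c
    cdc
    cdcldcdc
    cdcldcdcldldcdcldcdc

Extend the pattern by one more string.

Applying the rule to each of the 20 symbols of cdcldcdcldldcdcldcdc gives the pieces cdc ld cdc ld ld cdc ld cdc ld ld ld ld cdc ld cdc ld ld cdc ld cdc, which concatenate to the answer.

cdcldcdcldldcdcldcdcldldldldcdcldcdcldldcdcldcdc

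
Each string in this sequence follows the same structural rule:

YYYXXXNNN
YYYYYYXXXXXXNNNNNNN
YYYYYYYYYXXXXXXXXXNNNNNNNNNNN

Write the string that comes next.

The n-th term is 3n Y's then 3n X's then 4n-1 N's (n = 1, 2, …).
For the next term, n = 4, so the run lengths are 12, 12, 15.

YYYYYYYYYYYYXXXXXXXXXXXXNNNNNNNNNNNNNNN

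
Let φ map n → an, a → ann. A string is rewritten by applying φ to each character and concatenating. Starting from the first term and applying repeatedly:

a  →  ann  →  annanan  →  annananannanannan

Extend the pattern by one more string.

annananannanannanannananannanannananannan

φ(annananannanannan) expands symbol-by-symbol to ann an an ann an ann an ann an an ann an ann an an ann an; joining the 17 pieces gives the next term.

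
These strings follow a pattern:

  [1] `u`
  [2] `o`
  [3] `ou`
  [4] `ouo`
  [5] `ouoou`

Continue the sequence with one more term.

ouoououo

From term 3 onward, concatenate the last term with the second-to-last: o·u = ou, ou·o = ouo, …
So term 6 is ouoou·ouo.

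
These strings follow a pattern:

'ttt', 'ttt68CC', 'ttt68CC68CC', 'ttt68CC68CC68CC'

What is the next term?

ttt68CC68CC68CC68CC

The strings grow by a fixed suffix 68CC each time.
One more step from ttt68CC68CC68CC gives the answer.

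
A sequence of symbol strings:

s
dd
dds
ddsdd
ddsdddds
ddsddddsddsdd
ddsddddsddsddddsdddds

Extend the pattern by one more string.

ddsddddsddsddddsddddsddsddddsddsdd

Each term (from the third on) is the previous term followed by the one before it: term 3 = dd·s = dds.
Continuing: ddsddddsddsddddsdddds · ddsddddsddsdd gives term 8.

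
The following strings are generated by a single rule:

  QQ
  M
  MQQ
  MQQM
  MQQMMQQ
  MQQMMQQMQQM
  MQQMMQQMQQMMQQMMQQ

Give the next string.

MQQMMQQMQQMMQQMMQQMQQMMQQMQQM

From term 3 onward, concatenate the last term with the second-to-last: M·QQ = MQQ, MQQ·M = MQQM, …
Continuing: MQQMMQQMQQMMQQMMQQ · MQQMMQQMQQM gives term 8.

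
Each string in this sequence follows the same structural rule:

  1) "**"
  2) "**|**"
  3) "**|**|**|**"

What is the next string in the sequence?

Each string is two copies of the previous one joined by '|'.
So the next term is two copies of **|**|**|** with '|' between the halves.

**|**|**|**|**|**|**|**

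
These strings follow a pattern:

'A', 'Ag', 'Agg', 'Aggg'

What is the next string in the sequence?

Every step adds g to the end: s(k+1) = s(k)·g.
Applying this once more to Aggg:

Agggg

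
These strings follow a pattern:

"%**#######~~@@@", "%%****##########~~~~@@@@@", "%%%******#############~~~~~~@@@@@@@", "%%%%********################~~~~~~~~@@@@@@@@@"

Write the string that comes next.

The n-th term is n-1 %'s then 2n-2 *'s then 3n+1 #'s then 2n-2 ~'s then 2n-1 @'s, where the shown terms are n = 2, 3, 4, 5.
Setting n = 6 gives 5, 10, 19, 10, 11 characters in each block.

%%%%%**********###################~~~~~~~~~~@@@@@@@@@@@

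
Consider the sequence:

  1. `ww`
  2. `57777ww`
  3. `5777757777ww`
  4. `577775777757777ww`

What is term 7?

Every step adds 57777 at the front: s(k+1) = 57777·s(k).
From 577775777757777ww, 3 further steps: 577775777757777ww → 57777577775777757777ww → 5777757777577775777757777ww → (answer).

577775777757777577775777757777ww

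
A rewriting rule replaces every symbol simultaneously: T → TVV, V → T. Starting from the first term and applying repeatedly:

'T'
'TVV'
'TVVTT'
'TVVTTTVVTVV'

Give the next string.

Expanding TVVTTTVVTVV: T→TVV, V→T, V→T, T→TVV, T→TVV, T→TVV, V→T, V→T, T→TVV, V→T, V→T. Concatenated: TVV T T TVV TVV TVV T T TVV T T.

TVVTTTVVTVVTVVTTTVVTT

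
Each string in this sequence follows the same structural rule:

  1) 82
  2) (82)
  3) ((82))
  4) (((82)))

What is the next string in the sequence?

Each term wraps the previous one in ( on the left and ) on the right.
So the next term is (·(((82)))·).

((((82))))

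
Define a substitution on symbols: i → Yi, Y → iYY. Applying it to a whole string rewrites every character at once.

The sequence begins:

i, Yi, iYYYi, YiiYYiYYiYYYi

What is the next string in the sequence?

Applying the rule to each of the 13 symbols of YiiYYiYYiYYYi gives the pieces iYY Yi Yi iYY iYY Yi iYY iYY Yi iYY iYY iYY Yi, which concatenate to the answer.

iYYYiYiiYYiYYYiiYYiYYYiiYYiYYiYYYi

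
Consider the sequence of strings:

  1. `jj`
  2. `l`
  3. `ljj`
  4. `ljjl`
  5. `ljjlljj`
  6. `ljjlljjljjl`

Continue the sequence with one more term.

ljjlljjljjlljjlljj

This is a Fibonacci-style word recurrence s(k) = s(k−1)·s(k−2): e.g. l·jj = ljj.
Continuing: ljjlljjljjl · ljjlljj gives term 7.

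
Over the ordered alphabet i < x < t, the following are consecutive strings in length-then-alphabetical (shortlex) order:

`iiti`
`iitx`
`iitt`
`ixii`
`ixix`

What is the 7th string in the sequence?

Advancing 2 positions from ixix through ixix → ixit reaches term 7.

ixxi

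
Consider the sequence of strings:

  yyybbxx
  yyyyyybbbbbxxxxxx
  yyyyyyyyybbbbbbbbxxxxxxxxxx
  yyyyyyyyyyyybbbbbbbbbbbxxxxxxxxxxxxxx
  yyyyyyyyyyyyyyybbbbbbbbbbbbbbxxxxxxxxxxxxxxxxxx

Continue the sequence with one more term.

Each string has the form y^{3n} b^{3n-1} x^{4n-2} (n = 1, 2, …).
Setting n = 6 gives 18, 17, 22 characters in each block.

yyyyyyyyyyyyyyyyyybbbbbbbbbbbbbbbbbxxxxxxxxxxxxxxxxxxxxxx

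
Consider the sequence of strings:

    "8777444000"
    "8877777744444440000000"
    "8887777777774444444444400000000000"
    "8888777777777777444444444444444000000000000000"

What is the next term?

Reading off run lengths: 8 runs 1, 2, 3, 4; 7 runs 3, 6, 9, 12; 4 runs 3, 7, 11, 15; 0 runs 3, 7, 11, 15 — each is linear in n (n = 1, 2, …).
Setting n = 5 gives 5, 15, 19, 19 characters in each block.

8888877777777777777744444444444444444440000000000000000000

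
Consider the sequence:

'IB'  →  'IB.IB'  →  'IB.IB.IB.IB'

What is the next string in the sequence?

s(k+1) = s(k)·.·s(k) — each term doubles the last with '.' between the halves.
So the next term is two copies of IB.IB.IB.IB with '.' between the halves.

IB.IB.IB.IB.IB.IB.IB.IB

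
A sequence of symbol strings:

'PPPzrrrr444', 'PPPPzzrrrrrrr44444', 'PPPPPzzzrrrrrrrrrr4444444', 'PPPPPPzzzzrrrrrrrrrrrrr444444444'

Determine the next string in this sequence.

PPPPPPPzzzzzrrrrrrrrrrrrrrrr44444444444

Term n consists of n+2 P's, followed by n z's, followed by 3n+1 r's, followed by 2n+1 4's (n = 1, 2, …).
Setting n = 5 gives 7, 5, 16, 11 characters in each block.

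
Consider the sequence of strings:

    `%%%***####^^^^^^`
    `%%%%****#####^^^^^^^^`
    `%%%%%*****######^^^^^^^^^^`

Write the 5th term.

%%%%%%%*******########^^^^^^^^^^^^^^

Term n consists of n %'s, followed by n *'s, followed by n+1 #'s, followed by 2n ^'s, where the shown terms are n = 3, 4, 5.
Setting n = 7 gives 7, 7, 8, 14 characters in each block.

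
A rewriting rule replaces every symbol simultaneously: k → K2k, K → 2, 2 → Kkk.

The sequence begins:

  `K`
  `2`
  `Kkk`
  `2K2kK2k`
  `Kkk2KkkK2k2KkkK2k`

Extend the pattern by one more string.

φ(Kkk2KkkK2k2KkkK2k) expands symbol-by-symbol to 2 K2k K2k Kkk 2 K2k K2k 2 Kkk K2k Kkk 2 K2k K2k 2 Kkk K2k; joining the 17 pieces gives the next term.

2K2kK2kKkk2K2kK2k2KkkK2kKkk2K2kK2k2KkkK2k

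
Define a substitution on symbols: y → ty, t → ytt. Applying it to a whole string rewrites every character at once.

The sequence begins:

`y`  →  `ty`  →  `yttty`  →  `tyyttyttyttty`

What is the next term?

Rewriting the 13 symbols of tyyttyttyttty one by one yields ytt ty ty ytt ytt ty ytt ytt ty ytt ytt ytt ty; concatenated:

ytttytyyttytttyyttytttyyttyttyttty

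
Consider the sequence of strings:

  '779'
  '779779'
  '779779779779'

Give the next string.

s(k+1) = s(k)·s(k) — each term doubles the last.
One more doubling of 779779779779 gives the answer.

779779779779779779779779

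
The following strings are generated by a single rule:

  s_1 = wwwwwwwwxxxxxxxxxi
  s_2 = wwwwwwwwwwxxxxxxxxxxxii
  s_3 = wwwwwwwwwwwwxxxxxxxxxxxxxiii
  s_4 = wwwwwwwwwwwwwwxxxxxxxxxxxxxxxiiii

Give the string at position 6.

The n-th term is 2n+2 w's then 2n+3 x's then n-2 i's, where the shown terms are n = 3, 4, 5, 6.
Setting n = 8 gives 18, 19, 6 characters in each block.

wwwwwwwwwwwwwwwwwwxxxxxxxxxxxxxxxxxxxiiiiii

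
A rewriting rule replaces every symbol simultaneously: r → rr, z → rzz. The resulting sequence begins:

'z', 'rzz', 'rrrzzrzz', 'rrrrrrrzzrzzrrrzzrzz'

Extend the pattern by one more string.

Applying the rule to each of the 20 symbols of rrrrrrrzzrzzrrrzzrzz gives the pieces rr rr rr rr rr rr rr rzz rzz rr rzz rzz rr rr rr rzz rzz rr rzz rzz, which concatenate to the answer.

rrrrrrrrrrrrrrrzzrzzrrrzzrzzrrrrrrrzzrzzrrrzzrzz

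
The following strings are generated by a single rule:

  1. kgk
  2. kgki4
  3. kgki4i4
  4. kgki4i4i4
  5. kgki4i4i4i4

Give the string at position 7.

Each term is the previous one with i4 appended.
From kgki4i4i4i4, 2 further steps: kgki4i4i4i4 → kgki4i4i4i4i4 → (answer).

kgki4i4i4i4i4i4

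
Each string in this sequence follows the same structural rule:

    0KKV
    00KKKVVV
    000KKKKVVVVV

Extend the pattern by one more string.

0000KKKKKVVVVVVV

The n-th term is n 0's then n+1 K's then 2n-1 V's (n = 1, 2, …).
Setting n = 4 gives 4, 5, 7 characters in each block.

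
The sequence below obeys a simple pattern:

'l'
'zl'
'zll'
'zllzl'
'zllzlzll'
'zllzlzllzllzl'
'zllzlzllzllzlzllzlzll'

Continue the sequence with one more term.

zllzlzllzllzlzllzlzllzllzlzllzllzl

Each term (from the third on) is the previous term followed by the one before it: term 3 = zl·l = zll.
So term 8 is zllzlzllzllzlzllzlzll·zllzlzllzllzl.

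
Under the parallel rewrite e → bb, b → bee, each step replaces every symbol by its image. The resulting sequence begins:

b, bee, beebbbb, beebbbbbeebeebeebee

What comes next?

Rewriting the 19 symbols of beebbbbbeebeebeebee one by one yields bee bb bb bee bee bee bee bee bb bb bee bb bb bee bb bb bee bb bb; concatenated:

beebbbbbeebeebeebeebeebbbbbeebbbbbeebbbbbeebbbb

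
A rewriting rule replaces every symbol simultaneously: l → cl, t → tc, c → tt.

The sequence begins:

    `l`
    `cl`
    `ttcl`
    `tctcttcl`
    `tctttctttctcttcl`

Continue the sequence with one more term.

Rewriting the 16 symbols of tctttctttctcttcl one by one yields tc tt tc tc tc tt tc tc tc tt tc tt tc tc tt cl; concatenated:

tctttctctctttctctctttctttctcttcl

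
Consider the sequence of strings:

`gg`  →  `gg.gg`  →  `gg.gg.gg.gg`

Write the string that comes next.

Each string is two copies of the previous one joined by '.'.
So the next term is two copies of gg.gg.gg.gg with '.' between the halves.

gg.gg.gg.gg.gg.gg.gg.gg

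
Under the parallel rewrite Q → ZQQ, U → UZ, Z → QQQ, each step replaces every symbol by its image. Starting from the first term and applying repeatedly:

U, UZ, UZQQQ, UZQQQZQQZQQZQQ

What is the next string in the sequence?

Rewriting the 14 symbols of UZQQQZQQZQQZQQ one by one yields UZ QQQ ZQQ ZQQ ZQQ QQQ ZQQ ZQQ QQQ ZQQ ZQQ QQQ ZQQ ZQQ; concatenated:

UZQQQZQQZQQZQQQQQZQQZQQQQQZQQZQQQQQZQQZQQ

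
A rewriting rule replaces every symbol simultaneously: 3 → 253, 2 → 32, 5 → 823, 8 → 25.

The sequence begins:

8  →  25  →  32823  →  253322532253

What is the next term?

3282325325332328232533232823253

Rewriting each symbol of 253322532253: 2→32, 5→823, 3→253, 3→253, 2→32, 2→32, 5→823, 3→253, 2→32, 2→32, 5→823, 3→253, which concatenates to 32 823 253 253 32 32 823 253 32 32 823 253.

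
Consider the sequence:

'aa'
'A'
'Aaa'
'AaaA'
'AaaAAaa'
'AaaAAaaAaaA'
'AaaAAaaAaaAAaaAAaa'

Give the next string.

Each term (from the third on) is the previous term followed by the one before it: term 3 = A·aa = Aaa.
Continuing: AaaAAaaAaaAAaaAAaa · AaaAAaaAaaA gives term 8.

AaaAAaaAaaAAaaAAaaAaaAAaaAaaA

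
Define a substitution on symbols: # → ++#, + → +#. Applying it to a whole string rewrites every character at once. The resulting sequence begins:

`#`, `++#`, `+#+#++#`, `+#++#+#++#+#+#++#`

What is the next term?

Replace each of the 17 characters of +#++#+#++#+#+#++# in place — +# ++# +# +# ++# +# ++# +# +# ++# +# ++# +# ++# +# +# ++# — and concatenate.

+#++#+#+#++#+#++#+#+#++#+#++#+#++#+#+#++#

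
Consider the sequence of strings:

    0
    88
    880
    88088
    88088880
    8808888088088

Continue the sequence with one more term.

880888808808888088880

This is a Fibonacci-style word recurrence s(k) = s(k−1)·s(k−2): e.g. 88·0 = 880.
The next term joins 8808888088088 and 88088880.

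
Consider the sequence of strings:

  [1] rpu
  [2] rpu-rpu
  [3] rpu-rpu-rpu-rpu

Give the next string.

Every step duplicates the string with '-' between the halves.
Doubling rpu-rpu-rpu-rpu with '-' between the halves:

rpu-rpu-rpu-rpu-rpu-rpu-rpu-rpu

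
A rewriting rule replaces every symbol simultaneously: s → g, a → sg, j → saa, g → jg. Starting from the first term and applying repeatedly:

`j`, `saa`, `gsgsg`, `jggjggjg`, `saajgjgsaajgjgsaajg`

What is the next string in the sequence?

gsgsgsaajgsaajggsgsgsaajgsaajggsgsgsaajg

Replace each of the 19 characters of saajgjgsaajgjgsaajg in place — g sg sg saa jg saa jg g sg sg saa jg saa jg g sg sg saa jg — and concatenate.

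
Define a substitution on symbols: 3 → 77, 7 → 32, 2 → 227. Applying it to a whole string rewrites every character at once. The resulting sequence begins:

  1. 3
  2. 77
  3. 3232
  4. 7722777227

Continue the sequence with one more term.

323222722732323222722732

Apply φ to 7722777227 symbol by symbol: 7→32, 7→32, 2→227, 2→227, 7→32, 7→32, 7→32, 2→227, 2→227, 7→32; joined: 32 32 227 227 32 32 32 227 227 32.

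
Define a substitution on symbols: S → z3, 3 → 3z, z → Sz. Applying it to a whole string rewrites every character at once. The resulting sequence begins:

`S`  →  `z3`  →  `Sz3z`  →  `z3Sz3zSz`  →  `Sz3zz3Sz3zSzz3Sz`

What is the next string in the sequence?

φ(Sz3zz3Sz3zSzz3Sz) expands symbol-by-symbol to z3 Sz 3z Sz Sz 3z z3 Sz 3z Sz z3 Sz Sz 3z z3 Sz; joining the 16 pieces gives the next term.

z3Sz3zSzSz3zz3Sz3zSzz3SzSz3zz3Sz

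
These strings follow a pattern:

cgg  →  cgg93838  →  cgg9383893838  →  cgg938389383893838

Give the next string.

Every step adds 93838 to the end: s(k+1) = s(k)·93838.
Applying this once more to cgg938389383893838:

cgg93838938389383893838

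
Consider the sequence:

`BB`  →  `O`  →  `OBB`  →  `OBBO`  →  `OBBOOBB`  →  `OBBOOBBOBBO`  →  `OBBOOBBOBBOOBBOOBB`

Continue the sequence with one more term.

OBBOOBBOBBOOBBOOBBOBBOOBBOBBO

This is a Fibonacci-style word recurrence s(k) = s(k−1)·s(k−2): e.g. O·BB = OBB.
The next term joins OBBOOBBOBBOOBBOOBB and OBBOOBBOBBO.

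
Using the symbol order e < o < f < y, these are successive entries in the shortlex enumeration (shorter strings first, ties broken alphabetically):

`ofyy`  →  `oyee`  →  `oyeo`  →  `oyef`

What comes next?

oyey

The successor of oyef increments the rightmost position that isn't already y and resets every position after it to e.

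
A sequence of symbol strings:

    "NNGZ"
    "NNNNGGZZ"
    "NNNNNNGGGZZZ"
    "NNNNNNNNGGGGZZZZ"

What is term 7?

NNNNNNNNNNNNNNGGGGGGGZZZZZZZ

Reading off run lengths: N runs 2, 4, 6, 8; G runs 1, 2, 3, 4; Z runs 1, 2, 3, 4 — each is linear in n (n = 1, 2, …).
At n = 7 the blocks have lengths 14, 7, 7.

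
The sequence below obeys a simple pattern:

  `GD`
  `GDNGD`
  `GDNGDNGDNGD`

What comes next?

Every step duplicates the string with 'N' between the halves.
Doubling GDNGDNGDNGD with 'N' between the halves:

GDNGDNGDNGDNGDNGDNGDNGD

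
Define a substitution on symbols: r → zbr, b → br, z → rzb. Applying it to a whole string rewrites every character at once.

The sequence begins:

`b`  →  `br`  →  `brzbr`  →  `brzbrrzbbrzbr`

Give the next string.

Rewriting the 13 symbols of brzbrrzbbrzbr one by one yields br zbr rzb br zbr zbr rzb br br zbr rzb br zbr; concatenated:

brzbrrzbbrzbrzbrrzbbrbrzbrrzbbrzbr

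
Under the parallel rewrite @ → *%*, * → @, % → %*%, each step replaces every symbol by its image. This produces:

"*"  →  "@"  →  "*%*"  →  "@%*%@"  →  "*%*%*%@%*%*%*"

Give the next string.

Replace each of the 13 characters of *%*%*%@%*%*%* in place — @ %*% @ %*% @ %*% *%* %*% @ %*% @ %*% @ — and concatenate.

@%*%@%*%@%*%*%*%*%@%*%@%*%@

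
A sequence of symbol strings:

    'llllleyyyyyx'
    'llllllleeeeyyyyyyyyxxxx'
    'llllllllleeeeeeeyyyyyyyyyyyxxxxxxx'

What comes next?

Reading off run lengths: l runs 5, 7, 9; e runs 1, 4, 7; y runs 5, 8, 11; x runs 1, 4, 7 — each is linear in n (n = 1, 2, …).
At n = 4 the blocks have lengths 11, 10, 14, 10.

llllllllllleeeeeeeeeeyyyyyyyyyyyyyyxxxxxxxxxx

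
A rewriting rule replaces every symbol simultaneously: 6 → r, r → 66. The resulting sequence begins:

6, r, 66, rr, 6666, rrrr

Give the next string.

Apply φ to rrrr symbol by symbol: r→66, r→66, r→66, r→66; joined: 66 66 66 66.

66666666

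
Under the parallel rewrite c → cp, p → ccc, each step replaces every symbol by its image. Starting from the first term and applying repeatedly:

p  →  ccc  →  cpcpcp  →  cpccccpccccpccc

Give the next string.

Rewriting the 15 symbols of cpccccpccccpccc one by one yields cp ccc cp cp cp cp ccc cp cp cp cp ccc cp cp cp; concatenated:

cpccccpcpcpcpccccpcpcpcpccccpcpcp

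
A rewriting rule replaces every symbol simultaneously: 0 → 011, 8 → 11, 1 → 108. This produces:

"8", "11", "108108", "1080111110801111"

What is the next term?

1080111101110810810810810801111011108108108108

φ(1080111110801111) expands symbol-by-symbol to 108 011 11 011 108 108 108 108 108 011 11 011 108 108 108 108; joining the 16 pieces gives the next term.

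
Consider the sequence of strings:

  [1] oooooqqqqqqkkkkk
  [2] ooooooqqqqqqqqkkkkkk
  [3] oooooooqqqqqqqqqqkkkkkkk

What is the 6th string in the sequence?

ooooooooooqqqqqqqqqqqqqqqqkkkkkkkkkk

Term n consists of n+2 o's, followed by 2n q's, followed by n+2 k's, where the shown terms are n = 3, 4, 5.
At n = 8 the blocks have lengths 10, 16, 10.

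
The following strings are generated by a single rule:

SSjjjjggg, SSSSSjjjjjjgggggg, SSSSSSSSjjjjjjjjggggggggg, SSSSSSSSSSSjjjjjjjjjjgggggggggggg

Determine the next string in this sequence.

SSSSSSSSSSSSSSjjjjjjjjjjjjggggggggggggggg

Each string has the form S^{3n-1} j^{2n+2} g^{3n} (n = 1, 2, …).
Setting n = 5 gives 14, 12, 15 characters in each block.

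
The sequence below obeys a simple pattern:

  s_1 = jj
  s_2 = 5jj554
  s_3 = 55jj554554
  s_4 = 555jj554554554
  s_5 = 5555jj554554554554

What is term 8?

s(k+1) = 5·s(k)·554, so each term gains 5 as a prefix and 554 as a suffix.
From 5555jj554554554554, 3 further steps: 5555jj554554554554 → 55555jj554554554554554 → 555555jj554554554554554554 → (answer).

5555555jj554554554554554554554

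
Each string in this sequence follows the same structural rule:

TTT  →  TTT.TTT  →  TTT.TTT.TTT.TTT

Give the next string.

s(k+1) = s(k)·.·s(k) — each term doubles the last with '.' between the halves.
One more doubling of TTT.TTT.TTT.TTT gives the answer.

TTT.TTT.TTT.TTT.TTT.TTT.TTT.TTT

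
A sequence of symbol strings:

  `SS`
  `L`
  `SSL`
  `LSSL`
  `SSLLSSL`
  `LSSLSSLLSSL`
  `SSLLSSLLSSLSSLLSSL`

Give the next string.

From term 3 onward, concatenate the second-to-last term with the last: SS·L = SSL, L·SSL = LSSL, …
So term 8 is LSSLSSLLSSL·SSLLSSLLSSLSSLLSSL.

LSSLSSLLSSLSSLLSSLLSSLSSLLSSL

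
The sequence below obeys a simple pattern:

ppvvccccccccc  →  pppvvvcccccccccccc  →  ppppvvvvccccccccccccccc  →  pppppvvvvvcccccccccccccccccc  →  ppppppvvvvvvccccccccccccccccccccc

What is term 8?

The n-th term is n-1 p's then n-1 v's then 3n c's, where the shown terms are n = 3, 4, 5, 6, 7.
For term 8, n = 10, so the run lengths are 9, 9, 30.

pppppppppvvvvvvvvvcccccccccccccccccccccccccccccc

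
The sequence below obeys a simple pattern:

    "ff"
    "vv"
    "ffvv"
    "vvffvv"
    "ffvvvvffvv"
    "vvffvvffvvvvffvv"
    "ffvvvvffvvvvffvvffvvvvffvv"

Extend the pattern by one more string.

This is a Fibonacci-style word recurrence s(k) = s(k−2)·s(k−1): e.g. ff·vv = ffvv.
The next term joins vvffvvffvvvvffvv and ffvvvvffvvvvffvvffvvvvffvv.

vvffvvffvvvvffvvffvvvvffvvvvffvvffvvvvffvv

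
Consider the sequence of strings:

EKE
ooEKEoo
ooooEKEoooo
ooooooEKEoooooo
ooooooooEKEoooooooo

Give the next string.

ooooooooooEKEoooooooooo

s(k+1) = oo·s(k)·oo, so each term gains oo as a prefix and oo as a suffix.
One more step from ooooooooEKEoooooooo gives the answer.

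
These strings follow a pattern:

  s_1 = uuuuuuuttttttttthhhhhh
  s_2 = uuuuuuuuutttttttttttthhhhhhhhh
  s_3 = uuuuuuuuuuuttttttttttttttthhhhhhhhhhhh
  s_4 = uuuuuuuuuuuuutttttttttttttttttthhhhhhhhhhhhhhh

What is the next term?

Each string has the form u^{2n+3} t^{3n+3} h^{3n}, where the shown terms are n = 2, 3, 4, 5.
For the next term, n = 6, so the run lengths are 15, 21, 18.

uuuuuuuuuuuuuuuttttttttttttttttttttthhhhhhhhhhhhhhhhhh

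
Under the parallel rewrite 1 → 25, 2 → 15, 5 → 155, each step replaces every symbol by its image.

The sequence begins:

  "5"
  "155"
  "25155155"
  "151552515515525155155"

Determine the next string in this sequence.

2515525155155151552515515525155155151552515515525155155

φ(151552515515525155155) expands symbol-by-symbol to 25 155 25 155 155 15 155 25 155 155 25 155 155 15 155 25 155 155 25 155 155; joining the 21 pieces gives the next term.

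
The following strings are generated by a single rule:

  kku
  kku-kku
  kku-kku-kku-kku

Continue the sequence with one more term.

s(k+1) = s(k)·-·s(k) — each term doubles the last with '-' between the halves.
So the next term is two copies of kku-kku-kku-kku with '-' between the halves.

kku-kku-kku-kku-kku-kku-kku-kku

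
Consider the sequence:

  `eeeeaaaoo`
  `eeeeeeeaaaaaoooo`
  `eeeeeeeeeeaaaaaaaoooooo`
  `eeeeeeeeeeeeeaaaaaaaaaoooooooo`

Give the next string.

eeeeeeeeeeeeeeeeaaaaaaaaaaaoooooooooo

Term n consists of 3n+1 e's, followed by 2n+1 a's, followed by 2n o's (n = 1, 2, …).
For the next term, n = 5, so the run lengths are 16, 11, 10.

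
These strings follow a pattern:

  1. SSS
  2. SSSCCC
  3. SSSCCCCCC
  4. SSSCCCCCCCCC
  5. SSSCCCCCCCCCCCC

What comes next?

SSSCCCCCCCCCCCCCCC

The strings grow by a fixed suffix CCC each time.
So the next term is SSSCCCCCCCCCCCC·CCC.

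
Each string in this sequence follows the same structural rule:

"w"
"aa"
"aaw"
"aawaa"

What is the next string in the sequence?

aawaaaaw

This is a Fibonacci-style word recurrence s(k) = s(k−1)·s(k−2): e.g. aa·w = aaw.
The next term joins aawaa and aaw.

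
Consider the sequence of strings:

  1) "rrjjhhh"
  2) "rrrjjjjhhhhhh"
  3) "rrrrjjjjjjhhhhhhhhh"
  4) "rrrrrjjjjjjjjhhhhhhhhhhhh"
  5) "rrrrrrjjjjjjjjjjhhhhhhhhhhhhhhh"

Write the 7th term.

rrrrrrrrjjjjjjjjjjjjjjhhhhhhhhhhhhhhhhhhhhh

The n-th term is n+1 r's then 2n j's then 3n h's (n = 1, 2, …).
At n = 7 the blocks have lengths 8, 14, 21.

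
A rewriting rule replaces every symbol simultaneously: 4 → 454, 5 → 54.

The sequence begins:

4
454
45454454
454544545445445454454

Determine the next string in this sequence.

4545445454454454544545445445454454454544545445445454454

Applying the rule to each of the 21 symbols of 454544545445445454454 gives the pieces 454 54 454 54 454 454 54 454 54 454 454 54 454 454 54 454 54 454 454 54 454, which concatenate to the answer.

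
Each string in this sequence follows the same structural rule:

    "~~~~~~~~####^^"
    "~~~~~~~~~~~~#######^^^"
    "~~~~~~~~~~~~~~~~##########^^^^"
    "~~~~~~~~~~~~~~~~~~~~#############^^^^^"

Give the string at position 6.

~~~~~~~~~~~~~~~~~~~~~~~~~~~~###################^^^^^^^

The n-th term is 4n ~'s then 3n-2 #'s then n ^'s, where the shown terms are n = 2, 3, 4, 5.
Setting n = 7 gives 28, 19, 7 characters in each block.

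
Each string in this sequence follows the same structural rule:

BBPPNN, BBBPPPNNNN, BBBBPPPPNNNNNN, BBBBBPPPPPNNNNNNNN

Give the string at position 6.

Reading off run lengths: B runs 2, 3, 4, 5; P runs 2, 3, 4, 5; N runs 2, 4, 6, 8 — each is linear in n (n = 1, 2, …).
For term 6, n = 6, so the run lengths are 7, 7, 12.

BBBBBBBPPPPPPPNNNNNNNNNNNN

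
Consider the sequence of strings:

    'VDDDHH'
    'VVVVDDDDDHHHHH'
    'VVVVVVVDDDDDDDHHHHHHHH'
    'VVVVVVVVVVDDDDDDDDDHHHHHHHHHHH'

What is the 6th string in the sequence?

Term n consists of 3n-2 V's, followed by 2n+1 D's, followed by 3n-1 H's (n = 1, 2, …).
For term 6, n = 6, so the run lengths are 16, 13, 17.

VVVVVVVVVVVVVVVVDDDDDDDDDDDDDHHHHHHHHHHHHHHHHH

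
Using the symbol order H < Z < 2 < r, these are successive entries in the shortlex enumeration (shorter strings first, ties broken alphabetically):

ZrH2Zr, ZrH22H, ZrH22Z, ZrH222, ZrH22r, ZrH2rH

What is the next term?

Find the rightmost character of ZrH2rH below r, bump it to the next letter, and reset everything to its right to H.

ZrH2rZ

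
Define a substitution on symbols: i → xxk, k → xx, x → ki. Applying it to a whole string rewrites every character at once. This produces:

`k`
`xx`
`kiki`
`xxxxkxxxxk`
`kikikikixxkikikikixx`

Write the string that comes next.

xxxxkxxxxkxxxxkxxxxkkikixxxxkxxxxkxxxxkxxxxkkiki

φ(kikikikixxkikikikixx) expands symbol-by-symbol to xx xxk xx xxk xx xxk xx xxk ki ki xx xxk xx xxk xx xxk xx xxk ki ki; joining the 20 pieces gives the next term.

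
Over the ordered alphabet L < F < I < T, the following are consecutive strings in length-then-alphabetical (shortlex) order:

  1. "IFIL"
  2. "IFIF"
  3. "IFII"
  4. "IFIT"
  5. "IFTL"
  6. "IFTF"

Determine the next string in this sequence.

Treat IFTF as a base-4 numeral over the given alphabet and add one, carrying through any trailing T's.

IFTI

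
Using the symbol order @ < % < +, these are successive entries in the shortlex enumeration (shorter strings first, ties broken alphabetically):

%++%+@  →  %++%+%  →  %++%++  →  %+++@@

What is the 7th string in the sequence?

Stepping forward 3 times from %+++@@: %+++@@ → %+++@% → %+++@+, then the target.

%+++%@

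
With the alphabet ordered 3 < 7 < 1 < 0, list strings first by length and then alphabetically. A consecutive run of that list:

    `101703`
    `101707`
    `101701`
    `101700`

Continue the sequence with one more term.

The successor of 101700 increments the rightmost position that isn't already 0 and resets every position after it to 3.

101133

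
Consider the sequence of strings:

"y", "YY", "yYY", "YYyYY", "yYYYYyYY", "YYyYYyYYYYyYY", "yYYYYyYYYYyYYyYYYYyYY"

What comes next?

YYyYYyYYYYyYYyYYYYyYYYYyYYyYYYYyYY

From term 3 onward, concatenate the second-to-last term with the last: y·YY = yYY, YY·yYY = YYyYY, …
So term 8 is YYyYYyYYYYyYY·yYYYYyYYYYyYYyYYYYyYY.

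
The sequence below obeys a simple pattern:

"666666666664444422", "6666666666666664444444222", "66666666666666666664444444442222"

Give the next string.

666666666666666666666664444444444422222

Term n consists of 4n+3 6's, followed by 2n+1 4's, followed by n 2's, where the shown terms are n = 2, 3, 4.
At n = 5 the blocks have lengths 23, 11, 5.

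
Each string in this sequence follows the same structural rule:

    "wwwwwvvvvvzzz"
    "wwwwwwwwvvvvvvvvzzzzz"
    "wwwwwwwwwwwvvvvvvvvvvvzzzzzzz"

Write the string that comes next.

wwwwwwwwwwwwwwvvvvvvvvvvvvvvzzzzzzzzz

Each string has the form w^{3n+2} v^{3n+2} z^{2n+1} (n = 1, 2, …).
For the next term, n = 4, so the run lengths are 14, 14, 9.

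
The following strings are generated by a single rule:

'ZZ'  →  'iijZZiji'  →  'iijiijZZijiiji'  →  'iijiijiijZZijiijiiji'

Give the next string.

iijiijiijiijZZijiijiijiiji

Each term wraps the previous one in iij on the left and iji on the right.
So the next term is iij·iijiijiijZZijiijiiji·iji.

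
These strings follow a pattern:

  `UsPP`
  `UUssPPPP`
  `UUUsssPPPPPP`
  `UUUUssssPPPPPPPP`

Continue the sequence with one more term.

UUUUUsssssPPPPPPPPPP

Term n consists of n U's, followed by n s's, followed by 2n P's (n = 1, 2, …).
For the next term, n = 5, so the run lengths are 5, 5, 10.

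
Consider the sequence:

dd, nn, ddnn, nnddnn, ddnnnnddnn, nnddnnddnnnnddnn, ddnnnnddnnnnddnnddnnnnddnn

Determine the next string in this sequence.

From term 3 onward, concatenate the second-to-last term with the last: dd·nn = ddnn, nn·ddnn = nnddnn, …
So term 8 is nnddnnddnnnnddnn·ddnnnnddnnnnddnnddnnnnddnn.

nnddnnddnnnnddnnddnnnnddnnnnddnnddnnnnddnn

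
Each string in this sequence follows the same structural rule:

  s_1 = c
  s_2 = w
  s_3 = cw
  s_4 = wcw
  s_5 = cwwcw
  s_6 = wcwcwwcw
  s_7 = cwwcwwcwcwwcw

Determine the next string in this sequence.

wcwcwwcwcwwcwwcwcwwcw

This is a Fibonacci-style word recurrence s(k) = s(k−2)·s(k−1): e.g. c·w = cw.
So term 8 is wcwcwwcw·cwwcwwcwcwwcw.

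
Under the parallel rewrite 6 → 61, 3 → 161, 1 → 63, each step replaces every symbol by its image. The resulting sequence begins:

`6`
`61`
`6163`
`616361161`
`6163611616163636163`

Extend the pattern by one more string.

616361161616363616361636116161161616361161

Replace each of the 19 characters of 6163611616163636163 in place — 61 63 61 161 61 63 63 61 63 61 63 61 161 61 161 61 63 61 161 — and concatenate.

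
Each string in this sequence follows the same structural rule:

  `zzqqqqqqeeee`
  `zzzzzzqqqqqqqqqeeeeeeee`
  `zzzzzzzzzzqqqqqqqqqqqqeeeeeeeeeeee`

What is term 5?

zzzzzzzzzzzzzzzzzzqqqqqqqqqqqqqqqqqqeeeeeeeeeeeeeeeeeeee

The n-th term is 4n-2 z's then 3n+3 q's then 4n e's (n = 1, 2, …).
At n = 5 the blocks have lengths 18, 18, 20.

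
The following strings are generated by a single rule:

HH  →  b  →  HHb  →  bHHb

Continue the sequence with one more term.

HHbbHHb

This is a Fibonacci-style word recurrence s(k) = s(k−2)·s(k−1): e.g. HH·b = HHb.
So term 5 is HHb·bHHb.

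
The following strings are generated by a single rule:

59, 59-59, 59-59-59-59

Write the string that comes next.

Every step duplicates the string with '-' between the halves.
So the next term is two copies of 59-59-59-59 with '-' between the halves.

59-59-59-59-59-59-59-59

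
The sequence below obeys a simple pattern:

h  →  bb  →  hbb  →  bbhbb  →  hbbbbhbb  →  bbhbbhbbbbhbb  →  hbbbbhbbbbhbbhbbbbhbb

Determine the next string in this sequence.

This is a Fibonacci-style word recurrence s(k) = s(k−2)·s(k−1): e.g. h·bb = hbb.
The next term joins bbhbbhbbbbhbb and hbbbbhbbbbhbbhbbbbhbb.

bbhbbhbbbbhbbhbbbbhbbbbhbbhbbbbhbb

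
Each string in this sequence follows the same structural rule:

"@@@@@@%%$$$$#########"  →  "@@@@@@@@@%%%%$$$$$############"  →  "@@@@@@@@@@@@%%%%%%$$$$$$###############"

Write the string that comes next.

@@@@@@@@@@@@@@@%%%%%%%%$$$$$$$##################

Reading off run lengths: @ runs 6, 9, 12; % runs 2, 4, 6; $ runs 4, 5, 6; # runs 9, 12, 15 — each is linear in n, where the shown terms are n = 2, 3, 4.
At n = 5 the blocks have lengths 15, 8, 7, 18.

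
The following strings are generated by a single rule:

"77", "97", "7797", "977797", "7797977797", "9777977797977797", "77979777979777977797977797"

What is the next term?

977797779797779777979777979777977797977797

Each term (from the third on) is the two preceding terms concatenated in order: term 3 = 77·97 = 7797.
So term 8 is 9777977797977797·77979777979777977797977797.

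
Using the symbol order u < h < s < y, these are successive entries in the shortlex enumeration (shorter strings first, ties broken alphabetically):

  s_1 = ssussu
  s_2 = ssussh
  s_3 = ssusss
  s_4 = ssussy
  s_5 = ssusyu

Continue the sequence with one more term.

ssusyh

Find the rightmost character of ssusyu below y, bump it to the next letter, and reset everything to its right to u.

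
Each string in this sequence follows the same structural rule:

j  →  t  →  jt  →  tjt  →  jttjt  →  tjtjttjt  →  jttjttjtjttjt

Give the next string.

tjtjttjtjttjttjtjttjt

Each term (from the third on) is the two preceding terms concatenated in order: term 3 = j·t = jt.
The next term joins tjtjttjt and jttjttjtjttjt.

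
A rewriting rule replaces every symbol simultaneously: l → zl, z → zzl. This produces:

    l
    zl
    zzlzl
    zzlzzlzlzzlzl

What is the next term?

Rewriting the 13 symbols of zzlzzlzlzzlzl one by one yields zzl zzl zl zzl zzl zl zzl zl zzl zzl zl zzl zl; concatenated:

zzlzzlzlzzlzzlzlzzlzlzzlzzlzlzzlzl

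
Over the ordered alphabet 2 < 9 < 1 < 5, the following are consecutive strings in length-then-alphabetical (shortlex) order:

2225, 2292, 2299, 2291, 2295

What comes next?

2212

Find the rightmost character of 2295 below 5, bump it to the next letter, and reset everything to its right to 2.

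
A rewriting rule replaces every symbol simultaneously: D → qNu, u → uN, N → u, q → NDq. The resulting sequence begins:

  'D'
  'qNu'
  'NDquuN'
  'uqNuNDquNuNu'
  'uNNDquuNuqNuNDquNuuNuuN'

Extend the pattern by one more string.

Applying the rule to each of the 23 symbols of uNNDquuNuqNuNDquNuuNuuN gives the pieces uN u u qNu NDq uN uN u uN NDq u uN u qNu NDq uN u uN uN u uN uN u, which concatenate to the answer.

uNuuqNuNDquNuNuuNNDquuNuqNuNDquNuuNuNuuNuNu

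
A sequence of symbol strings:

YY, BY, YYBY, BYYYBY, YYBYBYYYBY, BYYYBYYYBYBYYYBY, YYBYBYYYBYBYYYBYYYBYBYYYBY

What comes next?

BYYYBYYYBYBYYYBYYYBYBYYYBYBYYYBYYYBYBYYYBY

Each term (from the third on) is the two preceding terms concatenated in order: term 3 = YY·BY = YYBY.
Continuing: BYYYBYYYBYBYYYBY · YYBYBYYYBYBYYYBYYYBYBYYYBY gives term 8.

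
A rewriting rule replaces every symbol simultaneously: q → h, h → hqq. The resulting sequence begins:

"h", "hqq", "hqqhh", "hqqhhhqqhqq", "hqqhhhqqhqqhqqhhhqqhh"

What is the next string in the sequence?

hqqhhhqqhqqhqqhhhqqhhhqqhhhqqhqqhqqhhhqqhqq

φ(hqqhhhqqhqqhqqhhhqqhh) expands symbol-by-symbol to hqq h h hqq hqq hqq h h hqq h h hqq h h hqq hqq hqq h h hqq hqq; joining the 21 pieces gives the next term.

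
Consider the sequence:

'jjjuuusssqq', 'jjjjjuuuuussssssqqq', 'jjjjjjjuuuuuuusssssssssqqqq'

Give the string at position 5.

Term n consists of 2n+1 j's, followed by 2n+1 u's, followed by 3n s's, followed by n+1 q's (n = 1, 2, …).
Setting n = 5 gives 11, 11, 15, 6 characters in each block.

jjjjjjjjjjjuuuuuuuuuuusssssssssssssssqqqqqq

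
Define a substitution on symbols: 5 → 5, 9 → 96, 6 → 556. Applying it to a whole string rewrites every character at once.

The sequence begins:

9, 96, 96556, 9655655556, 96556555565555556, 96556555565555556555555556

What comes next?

9655655556555555655555555655555555556

φ(96556555565555556555555556) expands symbol-by-symbol to 96 556 5 5 556 5 5 5 5 556 5 5 5 5 5 5 556 5 5 5 5 5 5 5 5 556; joining the 26 pieces gives the next term.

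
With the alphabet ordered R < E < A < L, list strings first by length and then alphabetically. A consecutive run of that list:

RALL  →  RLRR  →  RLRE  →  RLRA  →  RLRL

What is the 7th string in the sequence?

RLEE

Advancing 2 positions from RLRL through RLRL → RLER reaches term 7.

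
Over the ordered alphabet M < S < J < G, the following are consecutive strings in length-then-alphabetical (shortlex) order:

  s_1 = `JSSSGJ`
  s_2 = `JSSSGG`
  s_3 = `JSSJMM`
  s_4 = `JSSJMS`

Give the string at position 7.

JSSJSM

Advancing 3 positions from JSSJMS through JSSJMS → JSSJMJ → JSSJMG reaches term 7.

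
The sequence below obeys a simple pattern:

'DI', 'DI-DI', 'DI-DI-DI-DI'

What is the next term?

DI-DI-DI-DI-DI-DI-DI-DI

s(k+1) = s(k)·-·s(k) — each term doubles the last with '-' between the halves.
One more doubling of DI-DI-DI-DI gives the answer.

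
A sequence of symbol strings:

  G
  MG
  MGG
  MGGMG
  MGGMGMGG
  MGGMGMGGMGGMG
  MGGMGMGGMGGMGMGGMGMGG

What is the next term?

MGGMGMGGMGGMGMGGMGMGGMGGMGMGGMGGMG

From term 3 onward, concatenate the last term with the second-to-last: MG·G = MGG, MGG·MG = MGGMG, …
So term 8 is MGGMGMGGMGGMGMGGMGMGG·MGGMGMGGMGGMG.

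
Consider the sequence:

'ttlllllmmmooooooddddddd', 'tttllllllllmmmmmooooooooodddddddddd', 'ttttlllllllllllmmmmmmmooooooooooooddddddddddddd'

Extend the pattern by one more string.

tttttllllllllllllllmmmmmmmmmooooooooooooooodddddddddddddddd

Reading off run lengths: t runs 2, 3, 4; l runs 5, 8, 11; m runs 3, 5, 7; o runs 6, 9, 12; d runs 7, 10, 13 — each is linear in n, where the shown terms are n = 2, 3, 4.
Setting n = 5 gives 5, 14, 9, 15, 16 characters in each block.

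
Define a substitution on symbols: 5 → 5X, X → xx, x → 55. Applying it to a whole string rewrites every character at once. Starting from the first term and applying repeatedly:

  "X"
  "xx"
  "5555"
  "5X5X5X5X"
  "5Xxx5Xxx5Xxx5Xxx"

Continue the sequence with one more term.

5Xxx55555Xxx55555Xxx55555Xxx5555

Replace each of the 16 characters of 5Xxx5Xxx5Xxx5Xxx in place — 5X xx 55 55 5X xx 55 55 5X xx 55 55 5X xx 55 55 — and concatenate.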